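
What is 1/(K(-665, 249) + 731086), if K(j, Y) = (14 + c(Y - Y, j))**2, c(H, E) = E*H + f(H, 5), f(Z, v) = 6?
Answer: 1/731486 ≈ 1.3671e-6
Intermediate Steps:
c(H, E) = 6 + E*H (c(H, E) = E*H + 6 = 6 + E*H)
K(j, Y) = 400 (K(j, Y) = (14 + (6 + j*(Y - Y)))**2 = (14 + (6 + j*0))**2 = (14 + (6 + 0))**2 = (14 + 6)**2 = 20**2 = 400)
1/(K(-665, 249) + 731086) = 1/(400 + 731086) = 1/731486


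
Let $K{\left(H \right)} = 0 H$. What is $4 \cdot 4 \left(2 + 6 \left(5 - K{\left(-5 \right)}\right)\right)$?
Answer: $512$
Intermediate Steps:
$K{\left(H \right)} = 0$
$4 \cdot 4 \left(2 + 6 \left(5 - K{\left(-5 \right)}\right)\right) = 4 \cdot 4 \left(2 + 6 \left(5 - 0\right)\right) = 16 \left(2 + 6 \left(5 + 0\right)\right) = 16 \left(2 + 6 \cdot 5\right) = 16 \left(2 + 30\right) = 16 \cdot 32 = 512$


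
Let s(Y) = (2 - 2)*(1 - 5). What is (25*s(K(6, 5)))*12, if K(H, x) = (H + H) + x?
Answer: 0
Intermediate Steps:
K(H, x) = x + 2*H (K(H, x) = 2*H + x = x + 2*H)
s(Y) = 0 (s(Y) = 0*(-4) = 0)
(25*s(K(6, 5)))*12 = (25*0)*12 = 0*12 = 0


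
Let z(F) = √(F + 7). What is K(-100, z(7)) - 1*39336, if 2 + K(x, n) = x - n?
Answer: -39438 - √14 ≈ -39442.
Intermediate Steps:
z(F) = √(7 + F)
K(x, n) = -2 + x - n (K(x, n) = -2 + (x - n) = -2 + x - n)
K(-100, z(7)) - 1*39336 = (-2 - 100 - √(7 + 7)) - 1*39336 = (-2 - 100 - √14) - 39336 = (-102 - √14) - 39336 = -39438 - √14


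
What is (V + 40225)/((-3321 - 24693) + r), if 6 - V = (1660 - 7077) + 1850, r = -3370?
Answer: -21899/15692 ≈ -1.3956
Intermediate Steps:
V = 3573 (V = 6 - ((1660 - 7077) + 1850) = 6 - (-5417 + 1850) = 6 - 1*(-3567) = 6 + 3567 = 3573)
(V + 40225)/((-3321 - 24693) + r) = (3573 + 40225)/((-3321 - 24693) - 3370) = 43798/(-28014 - 3370) = 43798/(-31384) = 43798*(-1/31384) = -21899/15692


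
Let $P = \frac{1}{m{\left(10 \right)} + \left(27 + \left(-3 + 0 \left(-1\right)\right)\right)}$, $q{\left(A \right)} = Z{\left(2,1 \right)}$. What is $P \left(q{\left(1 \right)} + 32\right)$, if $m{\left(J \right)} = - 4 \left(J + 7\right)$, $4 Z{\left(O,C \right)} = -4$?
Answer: $- \frac{31}{44} \approx -0.70455$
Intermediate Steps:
$Z{\left(O,C \right)} = -1$ ($Z{\left(O,C \right)} = \frac{1}{4} \left(-4\right) = -1$)
$q{\left(A \right)} = -1$
$m{\left(J \right)} = -28 - 4 J$ ($m{\left(J \right)} = - 4 \left(7 + J\right) = -28 - 4 J$)
$P = - \frac{1}{44}$ ($P = \frac{1}{\left(-28 - 40\right) + \left(27 + \left(-3 + 0 \left(-1\right)\right)\right)} = \frac{1}{\left(-28 - 40\right) + \left(27 + \left(-3 + 0\right)\right)} = \frac{1}{-68 + \left(27 - 3\right)} = \frac{1}{-68 + 24} = \frac{1}{-44} = - \frac{1}{44} \approx -0.022727$)
$P \left(q{\left(1 \right)} + 32\right) = - \frac{-1 + 32}{44} = \left(- \frac{1}{44}\right) 31 = - \frac{31}{44}$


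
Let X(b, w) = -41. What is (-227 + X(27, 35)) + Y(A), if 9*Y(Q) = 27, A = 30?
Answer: -265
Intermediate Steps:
Y(Q) = 3 (Y(Q) = (1/9)*27 = 3)
(-227 + X(27, 35)) + Y(A) = (-227 - 41) + 3 = -268 + 3 = -265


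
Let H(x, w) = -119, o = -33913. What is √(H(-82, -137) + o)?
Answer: 4*I*√2127 ≈ 184.48*I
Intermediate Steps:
√(H(-82, -137) + o) = √(-119 - 33913) = √(-34032) = 4*I*√2127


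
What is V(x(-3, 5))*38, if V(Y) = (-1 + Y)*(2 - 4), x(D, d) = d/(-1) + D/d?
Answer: 2508/5 ≈ 501.60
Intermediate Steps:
x(D, d) = -d + D/d (x(D, d) = d*(-1) + D/d = -d + D/d)
V(Y) = 2 - 2*Y (V(Y) = (-1 + Y)*(-2) = 2 - 2*Y)
V(x(-3, 5))*38 = (2 - 2*(-1*5 - 3/5))*38 = (2 - 2*(-5 - 3*1/5))*38 = (2 - 2*(-5 - 3/5))*38 = (2 - 2*(-28/5))*38 = (2 + 56/5)*38 = (66/5)*38 = 2508/5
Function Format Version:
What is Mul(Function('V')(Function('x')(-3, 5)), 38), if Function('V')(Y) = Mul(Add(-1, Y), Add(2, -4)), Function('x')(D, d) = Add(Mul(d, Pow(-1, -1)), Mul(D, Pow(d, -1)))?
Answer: Rational(2508, 5) ≈ 501.60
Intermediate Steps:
Function('x')(D, d) = Add(Mul(-1, d), Mul(D, Pow(d, -1))) (Function('x')(D, d) = Add(Mul(d, -1), Mul(D, Pow(d, -1))) = Add(Mul(-1, d), Mul(D, Pow(d, -1))))
Function('V')(Y) = Add(2, Mul(-2, Y)) (Function('V')(Y) = Mul(Add(-1, Y), -2) = Add(2, Mul(-2, Y)))
Mul(Function('V')(Function('x')(-3, 5)), 38) = Mul(Add(2, Mul(-2, Add(Mul(-1, 5), Mul(-3, Pow(5, -1))))), 38) = Mul(Add(2, Mul(-2, Add(-5, Mul(-3, Rational(1, 5))))), 38) = Mul(Add(2, Mul(-2, Add(-5, Rational(-3, 5)))), 38) = Mul(Add(2, Mul(-2, Rational(-28, 5))), 38) = Mul(Add(2, Rational(56, 5)), 38) = Mul(Rational(66, 5), 38) = Rational(2508, 5)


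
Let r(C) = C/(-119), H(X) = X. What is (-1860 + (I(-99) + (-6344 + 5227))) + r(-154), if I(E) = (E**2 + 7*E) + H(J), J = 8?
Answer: 104385/17 ≈ 6140.3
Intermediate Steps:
r(C) = -C/119 (r(C) = C*(-1/119) = -C/119)
I(E) = 8 + E**2 + 7*E (I(E) = (E**2 + 7*E) + 8 = 8 + E**2 + 7*E)
(-1860 + (I(-99) + (-6344 + 5227))) + r(-154) = (-1860 + ((8 + (-99)**2 + 7*(-99)) + (-6344 + 5227))) - 1/119*(-154) = (-1860 + ((8 + 9801 - 693) - 1117)) + 22/17 = (-1860 + (9116 - 1117)) + 22/17 = (-1860 + 7999) + 22/17 = 6139 + 22/17 = 104385/17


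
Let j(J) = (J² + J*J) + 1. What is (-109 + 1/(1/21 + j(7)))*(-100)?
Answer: 1133495/104 ≈ 10899.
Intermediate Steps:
j(J) = 1 + 2*J² (j(J) = (J² + J²) + 1 = 2*J² + 1 = 1 + 2*J²)
(-109 + 1/(1/21 + j(7)))*(-100) = (-109 + 1/(1/21 + (1 + 2*7²)))*(-100) = (-109 + 1/(1/21 + (1 + 2*49)))*(-100) = (-109 + 1/(1/21 + (1 + 98)))*(-100) = (-109 + 1/(1/21 + 99))*(-100) = (-109 + 1/(2080/21))*(-100) = (-109 + 21/2080)*(-100) = -226699/2080*(-100) = 1133495/104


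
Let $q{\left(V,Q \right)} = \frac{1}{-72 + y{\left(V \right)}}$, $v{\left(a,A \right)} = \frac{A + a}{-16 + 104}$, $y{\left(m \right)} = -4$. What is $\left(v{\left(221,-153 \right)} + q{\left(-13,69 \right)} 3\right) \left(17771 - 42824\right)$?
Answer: $- \frac{15357489}{836} \approx -18370.0$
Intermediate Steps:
$v{\left(a,A \right)} = \frac{A}{88} + \frac{a}{88}$ ($v{\left(a,A \right)} = \frac{A + a}{88} = \left(A + a\right) \frac{1}{88} = \frac{A}{88} + \frac{a}{88}$)
$q{\left(V,Q \right)} = - \frac{1}{76}$ ($q{\left(V,Q \right)} = \frac{1}{-72 - 4} = \frac{1}{-76} = - \frac{1}{76}$)
$\left(v{\left(221,-153 \right)} + q{\left(-13,69 \right)} 3\right) \left(17771 - 42824\right) = \left(\left(\frac{1}{88} \left(-153\right) + \frac{1}{88} \cdot 221\right) - \frac{3}{76}\right) \left(17771 - 42824\right) = \left(\left(- \frac{153}{88} + \frac{221}{88}\right) - \frac{3}{76}\right) \left(-25053\right) = \left(\frac{17}{22} - \frac{3}{76}\right) \left(-25053\right) = \frac{613}{836} \left(-25053\right) = - \frac{15357489}{836}$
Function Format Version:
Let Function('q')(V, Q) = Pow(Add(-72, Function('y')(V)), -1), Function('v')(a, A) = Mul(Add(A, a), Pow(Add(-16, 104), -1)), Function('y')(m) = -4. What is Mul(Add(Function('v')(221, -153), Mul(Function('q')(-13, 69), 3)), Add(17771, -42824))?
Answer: Rational(-15357489, 836) ≈ -18370.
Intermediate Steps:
Function('v')(a, A) = Add(Mul(Rational(1, 88), A), Mul(Rational(1, 88), a)) (Function('v')(a, A) = Mul(Add(A, a), Pow(88, -1)) = Mul(Add(A, a), Rational(1, 88)) = Add(Mul(Rational(1, 88), A), Mul(Rational(1, 88), a)))
Function('q')(V, Q) = Rational(-1, 76) (Function('q')(V, Q) = Pow(Add(-72, -4), -1) = Pow(-76, -1) = Rational(-1, 76))
Mul(Add(Function('v')(221, -153), Mul(Function('q')(-13, 69), 3)), Add(17771, -42824)) = Mul(Add(Add(Mul(Rational(1, 88), -153), Mul(Rational(1, 88), 221)), Mul(Rational(-1, 76), 3)), Add(17771, -42824)) = Mul(Add(Add(Rational(-153, 88), Rational(221, 88)), Rational(-3, 76)), -25053) = Mul(Add(Rational(17, 22), Rational(-3, 76)), -25053) = Mul(Rational(613, 836), -25053) = Rational(-15357489, 836)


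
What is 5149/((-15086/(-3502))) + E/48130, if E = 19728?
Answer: 11423263873/9553805 ≈ 1195.7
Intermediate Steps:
5149/((-15086/(-3502))) + E/48130 = 5149/((-15086/(-3502))) + 19728/48130 = 5149/((-15086*(-1/3502))) + 19728*(1/48130) = 5149/(7543/1751) + 9864/24065 = 5149*(1751/7543) + 9864/24065 = 474521/397 + 9864/24065 = 11423263873/9553805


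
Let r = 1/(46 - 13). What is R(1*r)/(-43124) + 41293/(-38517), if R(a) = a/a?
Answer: -5131867/4786764 ≈ -1.0721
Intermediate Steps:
r = 1/33 ≈ 0.030303
R(a) = 1
R(1*r)/(-43124) + 41293/(-38517) = 1/(-43124) + 41293/(-38517) = 1*(-1/43124) + 41293*(-1/38517) = -1/43124 - 119/111 = -5131867/4786764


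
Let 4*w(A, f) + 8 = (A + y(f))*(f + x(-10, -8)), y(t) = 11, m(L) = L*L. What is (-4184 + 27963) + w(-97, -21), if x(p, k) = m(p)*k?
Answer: 82857/2 ≈ 41429.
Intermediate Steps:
m(L) = L**2
x(p, k) = k*p**2 (x(p, k) = p**2*k = k*p**2)
w(A, f) = -2 + (-800 + f)*(11 + A)/4 (w(A, f) = -2 + ((A + 11)*(f - 8*(-10)**2))/4 = -2 + ((11 + A)*(f - 8*100))/4 = -2 + ((11 + A)*(f - 800))/4 = -2 + ((11 + A)*(-800 + f))/4 = -2 + ((-800 + f)*(11 + A))/4 = -2 + (-800 + f)*(11 + A)/4)
(-4184 + 27963) + w(-97, -21) = (-4184 + 27963) + (-2202 - 200*(-97) + (11/4)*(-21) + (1/4)*(-97)*(-21)) = 23779 + (-2202 + 19400 - 231/4 + 2037/4) = 23779 + 35299/2 = 82857/2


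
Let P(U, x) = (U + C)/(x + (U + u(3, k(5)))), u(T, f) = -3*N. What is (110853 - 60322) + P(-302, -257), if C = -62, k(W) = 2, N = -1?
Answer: 7023900/139 ≈ 50532.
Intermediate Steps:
u(T, f) = 3 (u(T, f) = -3*(-1) = 3)
P(U, x) = (-62 + U)/(3 + U + x) (P(U, x) = (U - 62)/(x + (U + 3)) = (-62 + U)/(x + (3 + U)) = (-62 + U)/(3 + U + x))
(110853 - 60322) + P(-302, -257) = (110853 - 60322) + (-62 - 302)/(3 - 302 - 257) = 50531 - 364/(-556) = 50531 - 1/556*(-364) = 50531 + 91/139 = 7023900/139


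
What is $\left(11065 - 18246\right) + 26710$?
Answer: $19529$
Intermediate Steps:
$\left(11065 - 18246\right) + 26710 = -7181 + 26710 = 19529$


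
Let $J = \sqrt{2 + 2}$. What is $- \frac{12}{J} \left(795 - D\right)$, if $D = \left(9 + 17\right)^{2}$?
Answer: $-714$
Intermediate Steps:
$J = 2$ ($J = \sqrt{4} = 2$)
$D = 676$ ($D = 26^{2} = 676$)
$- \frac{12}{J} \left(795 - D\right) = - \frac{12}{2} \left(795 - 676\right) = \left(-12\right) \frac{1}{2} \left(795 - 676\right) = \left(-6\right) 119 = -714$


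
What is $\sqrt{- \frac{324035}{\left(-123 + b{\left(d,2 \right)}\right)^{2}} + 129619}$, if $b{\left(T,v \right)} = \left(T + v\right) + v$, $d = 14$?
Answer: $\frac{8 \sqrt{22323835}}{105} \approx 359.99$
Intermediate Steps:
$b{\left(T,v \right)} = T + 2 v$
$\sqrt{- \frac{324035}{\left(-123 + b{\left(d,2 \right)}\right)^{2}} + 129619} = \sqrt{- \frac{324035}{\left(-123 + \left(14 + 2 \cdot 2\right)\right)^{2}} + 129619} = \sqrt{- \frac{324035}{\left(-123 + \left(14 + 4\right)\right)^{2}} + 129619} = \sqrt{- \frac{324035}{\left(-123 + 18\right)^{2}} + 129619} = \sqrt{- \frac{324035}{\left(-105\right)^{2}} + 129619} = \sqrt{- \frac{324035}{11025} + 129619} = \sqrt{\left(-324035\right) \frac{1}{11025} + 129619} = \sqrt{- \frac{64807}{2205} + 129619} = \sqrt{\frac{285745088}{2205}} = \frac{8 \sqrt{22323835}}{105}$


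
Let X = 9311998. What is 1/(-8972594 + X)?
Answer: 1/339404 ≈ 2.9463e-6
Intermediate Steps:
1/(-8972594 + X) = 1/(-8972594 + 9311998) = 1/339404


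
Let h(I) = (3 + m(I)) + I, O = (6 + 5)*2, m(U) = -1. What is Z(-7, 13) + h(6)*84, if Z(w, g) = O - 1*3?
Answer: 691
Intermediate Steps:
O = 22 (O = 11*2 = 22)
h(I) = 2 + I (h(I) = (3 - 1) + I = 2 + I)
Z(w, g) = 19 (Z(w, g) = 22 - 1*3 = 22 - 3 = 19)
Z(-7, 13) + h(6)*84 = 19 + (2 + 6)*84 = 19 + 8*84 = 19 + 672 = 691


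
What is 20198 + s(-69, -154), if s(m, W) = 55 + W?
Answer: 20099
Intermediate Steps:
20198 + s(-69, -154) = 20198 + (55 - 154) = 20198 - 99 = 20099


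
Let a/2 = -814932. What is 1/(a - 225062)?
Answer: -1/1854926 ≈ -5.3910e-7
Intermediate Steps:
a = -1629864 (a = 2*(-814932) = -1629864)
1/(a - 225062) = 1/(-1629864 - 225062) = 1/(-1854926) = -1/1854926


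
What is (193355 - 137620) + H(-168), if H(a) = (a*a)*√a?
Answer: 55735 + 56448*I*√42 ≈ 55735.0 + 3.6583e+5*I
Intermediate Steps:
H(a) = a^(5/2) (H(a) = a²*√a = a^(5/2))
(193355 - 137620) + H(-168) = (193355 - 137620) + (-168)^(5/2) = 55735 + 56448*I*√42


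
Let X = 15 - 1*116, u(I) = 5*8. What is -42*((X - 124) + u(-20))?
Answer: 7770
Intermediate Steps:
u(I) = 40
X = -101 (X = 15 - 116 = -101)
-42*((X - 124) + u(-20)) = -42*((-101 - 124) + 40) = -42*(-225 + 40) = -42*(-185) = 7770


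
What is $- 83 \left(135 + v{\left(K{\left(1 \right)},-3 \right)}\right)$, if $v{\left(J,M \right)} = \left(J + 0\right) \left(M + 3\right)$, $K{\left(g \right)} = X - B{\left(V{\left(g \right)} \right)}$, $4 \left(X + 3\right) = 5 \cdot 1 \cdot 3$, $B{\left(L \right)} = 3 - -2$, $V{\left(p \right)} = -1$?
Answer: $-11205$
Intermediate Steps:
$B{\left(L \right)} = 5$ ($B{\left(L \right)} = 3 + 2 = 5$)
$X = \frac{3}{4}$ ($X = -3 + \frac{5 \cdot 1 \cdot 3}{4} = -3 + \frac{5 \cdot 3}{4} = -3 + \frac{1}{4} \cdot 15 = -3 + \frac{15}{4} = \frac{3}{4} \approx 0.75$)
$K{\left(g \right)} = - \frac{17}{4}$ ($K{\left(g \right)} = \frac{3}{4} - 5 = - \frac{17}{4}$)
$v{\left(J,M \right)} = J \left(3 + M\right)$
$- 83 \left(135 + v{\left(K{\left(1 \right)},-3 \right)}\right) = - 83 \left(135 - \frac{17 \left(3 - 3\right)}{4}\right) = - 83 \left(135 - 0\right) = - 83 \left(135 + 0\right) = \left(-83\right) 135 = -11205$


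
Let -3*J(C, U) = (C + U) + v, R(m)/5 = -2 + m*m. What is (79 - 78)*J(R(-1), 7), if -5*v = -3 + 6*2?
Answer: -1/15 ≈ -0.066667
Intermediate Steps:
R(m) = -10 + 5*m² (R(m) = 5*(-2 + m*m) = 5*(-2 + m²) = -10 + 5*m²)
v = -9/5 (v = -(-3 + 6*2)/5 = -(-3 + 12)/5 = -⅕*9 = -9/5 ≈ -1.8000)
J(C, U) = ⅗ - C/3 - U/3 (J(C, U) = -((C + U) - 9/5)/3 = -(-9/5 + C + U)/3 = ⅗ - C/3 - U/3)
(79 - 78)*J(R(-1), 7) = (79 - 78)*(⅗ - (-10 + 5*(-1)²)/3 - ⅓*7) = 1*(⅗ - (-10 + 5*1)/3 - 7/3) = 1*(⅗ - (-10 + 5)/3 - 7/3) = 1*(⅗ - ⅓*(-5) - 7/3) = 1*(⅗ + 5/3 - 7/3) = 1*(-1/15) = -1/15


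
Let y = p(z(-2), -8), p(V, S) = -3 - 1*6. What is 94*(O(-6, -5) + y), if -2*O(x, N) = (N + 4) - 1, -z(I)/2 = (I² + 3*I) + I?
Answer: -752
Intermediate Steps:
z(I) = -8*I - 2*I² (z(I) = -2*((I² + 3*I) + I) = -2*(I² + 4*I) = -8*I - 2*I²)
p(V, S) = -9 (p(V, S) = -3 - 6 = -9)
O(x, N) = -3/2 - N/2 (O(x, N) = -((N + 4) - 1)/2 = -((4 + N) - 1)/2 = -(3 + N)/2 = -3/2 - N/2)
y = -9
94*(O(-6, -5) + y) = 94*((-3/2 - ½*(-5)) - 9) = 94*((-3/2 + 5/2) - 9) = 94*(1 - 9) = 94*(-8) = -752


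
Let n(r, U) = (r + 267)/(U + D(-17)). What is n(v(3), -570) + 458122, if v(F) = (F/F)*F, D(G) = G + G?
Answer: 138352709/302 ≈ 4.5812e+5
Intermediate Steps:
D(G) = 2*G
v(F) = F (v(F) = 1*F = F)
n(r, U) = (267 + r)/(-34 + U) (n(r, U) = (r + 267)/(U + 2*(-17)) = (267 + r)/(U - 34) = (267 + r)/(-34 + U))
n(v(3), -570) + 458122 = (267 + 3)/(-34 - 570) + 458122 = 270/(-604) + 458122 = -1/604*270 + 458122 = -135/302 + 458122 = 138352709/302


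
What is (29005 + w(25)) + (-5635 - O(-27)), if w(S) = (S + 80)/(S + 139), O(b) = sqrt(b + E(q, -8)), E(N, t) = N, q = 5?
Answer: 3832785/164 - I*sqrt(22) ≈ 23371.0 - 4.6904*I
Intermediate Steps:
O(b) = sqrt(5 + b) (O(b) = sqrt(b + 5) = sqrt(5 + b))
w(S) = (80 + S)/(139 + S)
(29005 + w(25)) + (-5635 - O(-27)) = (29005 + (80 + 25)/(139 + 25)) + (-5635 - sqrt(5 - 27)) = (29005 + 105/164) + (-5635 - sqrt(-22)) = (29005 + (1/164)*105) + (-5635 - I*sqrt(22)) = (29005 + 105/164) + (-5635 - I*sqrt(22)) = 4756925/164 + (-5635 - I*sqrt(22)) = 3832785/164 - I*sqrt(22)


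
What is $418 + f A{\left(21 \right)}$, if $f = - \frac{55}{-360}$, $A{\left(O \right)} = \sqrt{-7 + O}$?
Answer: $418 + \frac{11 \sqrt{14}}{72} \approx 418.57$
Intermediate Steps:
$f = \frac{11}{72}$ ($f = - \frac{55 \left(-1\right)}{360} = \left(-1\right) \left(- \frac{11}{72}\right) = \frac{11}{72} \approx 0.15278$)
$418 + f A{\left(21 \right)} = 418 + \frac{11 \sqrt{-7 + 21}}{72} = 418 + \frac{11 \sqrt{14}}{72}$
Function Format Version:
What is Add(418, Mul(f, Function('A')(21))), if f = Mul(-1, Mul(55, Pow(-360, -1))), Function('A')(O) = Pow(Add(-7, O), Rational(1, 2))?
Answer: Add(418, Mul(Rational(11, 72), Pow(14, Rational(1, 2)))) ≈ 418.57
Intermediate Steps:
f = Rational(11, 72) (f = Mul(-1, Mul(55, Rational(-1, 360))) = Mul(-1, Rational(-11, 72)) = Rational(11, 72) ≈ 0.15278)
Add(418, Mul(f, Function('A')(21))) = Add(418, Mul(Rational(11, 72), Pow(Add(-7, 21), Rational(1, 2)))) = Add(418, Mul(Rational(11, 72), Pow(14, Rational(1, 2))))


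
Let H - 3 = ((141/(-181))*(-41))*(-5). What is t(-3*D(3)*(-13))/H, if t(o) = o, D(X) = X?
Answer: -7059/9454 ≈ -0.74667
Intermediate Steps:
H = -28362/181 (H = 3 + ((141/(-181))*(-41))*(-5) = 3 + ((141*(-1/181))*(-41))*(-5) = 3 - 141/181*(-41)*(-5) = 3 + (5781/181)*(-5) = 3 - 28905/181 = -28362/181 ≈ -156.70)
t(-3*D(3)*(-13))/H = (-3*3*(-13))/(-28362/181) = -9*(-13)*(-181/28362) = 117*(-181/28362) = -7059/9454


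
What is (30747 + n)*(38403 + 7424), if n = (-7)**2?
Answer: 1411288292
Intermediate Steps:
n = 49
(30747 + n)*(38403 + 7424) = (30747 + 49)*(38403 + 7424) = 30796*45827 = 1411288292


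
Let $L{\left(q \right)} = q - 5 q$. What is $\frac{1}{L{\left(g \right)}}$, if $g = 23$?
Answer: $- \frac{1}{92} \approx -0.01087$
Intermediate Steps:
$L{\left(q \right)} = - 4 q$
$\frac{1}{L{\left(g \right)}} = \frac{1}{\left(-4\right) 23} = \frac{1}{-92} = - \frac{1}{92}$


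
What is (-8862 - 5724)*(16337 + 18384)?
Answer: -506440506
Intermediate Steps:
(-8862 - 5724)*(16337 + 18384) = -14586*34721 = -506440506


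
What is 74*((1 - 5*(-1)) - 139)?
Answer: -9842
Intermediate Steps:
74*((1 - 5*(-1)) - 139) = 74*((1 + 5) - 139) = 74*(6 - 139) = 74*(-133) = -9842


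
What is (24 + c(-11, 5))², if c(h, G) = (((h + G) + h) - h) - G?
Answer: 169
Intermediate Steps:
c(h, G) = h (c(h, G) = (((G + h) + h) - h) - G = ((G + 2*h) - h) - G = (G + h) - G = h)
(24 + c(-11, 5))² = (24 - 11)² = 13² = 169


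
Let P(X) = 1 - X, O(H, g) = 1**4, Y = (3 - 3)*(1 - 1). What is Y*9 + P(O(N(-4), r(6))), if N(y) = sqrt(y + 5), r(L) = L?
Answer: 0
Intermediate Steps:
N(y) = sqrt(5 + y)
Y = 0 (Y = 0*0 = 0)
O(H, g) = 1
Y*9 + P(O(N(-4), r(6))) = 0*9 + (1 - 1*1) = 0 + (1 - 1) = 0 + 0 = 0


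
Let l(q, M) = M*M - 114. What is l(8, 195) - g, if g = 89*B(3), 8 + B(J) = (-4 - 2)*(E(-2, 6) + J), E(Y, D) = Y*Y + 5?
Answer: 45031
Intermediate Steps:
l(q, M) = -114 + M² (l(q, M) = M² - 114 = -114 + M²)
E(Y, D) = 5 + Y² (E(Y, D) = Y² + 5 = 5 + Y²)
B(J) = -62 - 6*J (B(J) = -8 + (-4 - 2)*((5 + (-2)²) + J) = -8 - 6*((5 + 4) + J) = -8 - 6*(9 + J) = -8 + (-54 - 6*J) = -62 - 6*J)
g = -7120 (g = 89*(-62 - 6*3) = 89*(-62 - 18) = 89*(-80) = -7120)
l(8, 195) - g = (-114 + 195²) - 1*(-7120) = (-114 + 38025) + 7120 = 37911 + 7120 = 45031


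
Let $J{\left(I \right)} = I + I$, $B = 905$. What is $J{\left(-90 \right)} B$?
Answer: $-162900$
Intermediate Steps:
$J{\left(I \right)} = 2 I$
$J{\left(-90 \right)} B = 2 \left(-90\right) 905 = \left(-180\right) 905 = -162900$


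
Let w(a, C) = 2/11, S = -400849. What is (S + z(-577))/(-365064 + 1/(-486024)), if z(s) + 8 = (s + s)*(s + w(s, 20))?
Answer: -128694869352/177429865537 ≈ -0.72533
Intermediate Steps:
w(a, C) = 2/11 (w(a, C) = 2*(1/11) = 2/11)
z(s) = -8 + 2*s*(2/11 + s) (z(s) = -8 + (s + s)*(s + 2/11) = -8 + (2*s)*(2/11 + s) = -8 + 2*s*(2/11 + s))
(S + z(-577))/(-365064 + 1/(-486024)) = (-400849 + (-8 + 2*(-577)² + (4/11)*(-577)))/(-365064 + 1/(-486024)) = (-400849 + (-8 + 2*332929 - 2308/11))/(-365064 - 1/486024) = (-400849 + (-8 + 665858 - 2308/11))/(-177429865537/486024) = (-400849 + 7322042/11)*(-486024/177429865537) = (2912703/11)*(-486024/177429865537) = -128694869352/177429865537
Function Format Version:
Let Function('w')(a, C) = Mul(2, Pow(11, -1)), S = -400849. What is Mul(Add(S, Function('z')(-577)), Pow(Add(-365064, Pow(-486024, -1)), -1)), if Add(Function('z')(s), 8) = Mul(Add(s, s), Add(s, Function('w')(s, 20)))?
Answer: Rational(-128694869352, 177429865537) ≈ -0.72533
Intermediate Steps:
Function('w')(a, C) = Rational(2, 11) (Function('w')(a, C) = Mul(2, Rational(1, 11)) = Rational(2, 11))
Function('z')(s) = Add(-8, Mul(2, s, Add(Rational(2, 11), s))) (Function('z')(s) = Add(-8, Mul(Add(s, s), Add(s, Rational(2, 11)))) = Add(-8, Mul(Mul(2, s), Add(Rational(2, 11), s))) = Add(-8, Mul(2, s, Add(Rational(2, 11), s))))
Mul(Add(S, Function('z')(-577)), Pow(Add(-365064, Pow(-486024, -1)), -1)) = Mul(Add(-400849, Add(-8, Mul(2, Pow(-577, 2)), Mul(Rational(4, 11), -577))), Pow(Add(-365064, Pow(-486024, -1)), -1)) = Mul(Add(-400849, Add(-8, Mul(2, 332929), Rational(-2308, 11))), Pow(Add(-365064, Rational(-1, 486024)), -1)) = Mul(Add(-400849, Add(-8, 665858, Rational(-2308, 11))), Pow(Rational(-177429865537, 486024), -1)) = Mul(Add(-400849, Rational(7322042, 11)), Rational(-486024, 177429865537)) = Mul(Rational(2912703, 11), Rational(-486024, 177429865537)) = Rational(-128694869352, 177429865537)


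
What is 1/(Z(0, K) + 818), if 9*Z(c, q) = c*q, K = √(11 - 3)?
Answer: 1/818 ≈ 0.0012225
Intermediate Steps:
K = 2*√2 (K = √8 = 2*√2 ≈ 2.8284)
Z(c, q) = c*q/9 (Z(c, q) = (c*q)/9 = c*q/9)
1/(Z(0, K) + 818) = 1/((⅑)*0*(2*√2) + 818) = 1/(0 + 818) = 1/818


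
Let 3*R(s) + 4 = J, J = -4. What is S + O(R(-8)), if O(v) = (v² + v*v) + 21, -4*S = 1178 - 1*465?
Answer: -5149/36 ≈ -143.03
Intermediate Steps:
R(s) = -8/3 (R(s) = -4/3 + (⅓)*(-4) = -4/3 - 4/3 = -8/3)
S = -713/4 (S = -(1178 - 1*465)/4 = -(1178 - 465)/4 = -¼*713 = -713/4 ≈ -178.25)
O(v) = 21 + 2*v² (O(v) = (v² + v²) + 21 = 2*v² + 21 = 21 + 2*v²)
S + O(R(-8)) = -713/4 + (21 + 2*(-8/3)²) = -713/4 + (21 + 2*(64/9)) = -713/4 + (21 + 128/9) = -713/4 + 317/9 = -5149/36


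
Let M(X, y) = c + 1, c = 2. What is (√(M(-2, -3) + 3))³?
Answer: 6*√6 ≈ 14.697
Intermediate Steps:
M(X, y) = 3 (M(X, y) = 2 + 1 = 3)
(√(M(-2, -3) + 3))³ = (√(3 + 3))³ = (√6)³ = 6*√6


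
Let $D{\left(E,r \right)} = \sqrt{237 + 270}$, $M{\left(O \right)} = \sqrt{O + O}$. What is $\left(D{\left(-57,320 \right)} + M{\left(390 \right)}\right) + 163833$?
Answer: $163833 + 2 \sqrt{195} + 13 \sqrt{3} \approx 1.6388 \cdot 10^{5}$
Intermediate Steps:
$M{\left(O \right)} = \sqrt{2} \sqrt{O}$ ($M{\left(O \right)} = \sqrt{2 O} = \sqrt{2} \sqrt{O}$)
$D{\left(E,r \right)} = 13 \sqrt{3}$ ($D{\left(E,r \right)} = \sqrt{507} = 13 \sqrt{3}$)
$\left(D{\left(-57,320 \right)} + M{\left(390 \right)}\right) + 163833 = \left(13 \sqrt{3} + \sqrt{2} \sqrt{390}\right) + 163833 = \left(13 \sqrt{3} + 2 \sqrt{195}\right) + 163833 = \left(2 \sqrt{195} + 13 \sqrt{3}\right) + 163833 = 163833 + 2 \sqrt{195} + 13 \sqrt{3}$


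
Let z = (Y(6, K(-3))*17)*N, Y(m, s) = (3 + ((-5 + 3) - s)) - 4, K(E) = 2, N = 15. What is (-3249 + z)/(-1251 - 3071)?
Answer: 2262/2161 ≈ 1.0467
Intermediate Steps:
Y(m, s) = -3 - s (Y(m, s) = (3 + (-2 - s)) - 4 = (1 - s) - 4 = -3 - s)
z = -1275 (z = ((-3 - 1*2)*17)*15 = ((-3 - 2)*17)*15 = -5*17*15 = -85*15 = -1275)
(-3249 + z)/(-1251 - 3071) = (-3249 - 1275)/(-1251 - 3071) = -4524/(-4322) = -4524*(-1/4322) = 2262/2161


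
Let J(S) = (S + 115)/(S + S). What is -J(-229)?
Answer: -57/229 ≈ -0.24891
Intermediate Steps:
J(S) = (115 + S)/(2*S) (J(S) = (115 + S)/((2*S)) = (115 + S)*(1/(2*S)) = (115 + S)/(2*S))
-J(-229) = -(115 - 229)/(2*(-229)) = -(-1)*(-114)/(2*229) = -1*57/229 = -57/229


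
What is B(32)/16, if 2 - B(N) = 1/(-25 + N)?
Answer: 13/112 ≈ 0.11607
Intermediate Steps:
B(N) = 2 - 1/(-25 + N)
B(32)/16 = ((-51 + 2*32)/(-25 + 32))/16 = ((-51 + 64)/7)*(1/16) = ((1/7)*13)*(1/16) = (13/7)*(1/16) = 13/112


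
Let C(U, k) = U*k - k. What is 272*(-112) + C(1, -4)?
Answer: -30464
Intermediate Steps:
C(U, k) = -k + U*k
272*(-112) + C(1, -4) = 272*(-112) - 4*(-1 + 1) = -30464 - 4*0 = -30464 + 0 = -30464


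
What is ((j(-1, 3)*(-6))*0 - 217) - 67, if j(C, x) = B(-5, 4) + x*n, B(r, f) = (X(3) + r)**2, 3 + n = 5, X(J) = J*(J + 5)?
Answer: -284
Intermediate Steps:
X(J) = J*(5 + J)
n = 2 (n = -3 + 5 = 2)
B(r, f) = (24 + r)**2 (B(r, f) = (3*(5 + 3) + r)**2 = (3*8 + r)**2 = (24 + r)**2)
j(C, x) = 361 + 2*x (j(C, x) = (24 - 5)**2 + x*2 = 19**2 + 2*x = 361 + 2*x)
((j(-1, 3)*(-6))*0 - 217) - 67 = (((361 + 2*3)*(-6))*0 - 217) - 67 = (((361 + 6)*(-6))*0 - 217) - 67 = ((367*(-6))*0 - 217) - 67 = (-2202*0 - 217) - 67 = (0 - 217) - 67 = -217 - 67 = -284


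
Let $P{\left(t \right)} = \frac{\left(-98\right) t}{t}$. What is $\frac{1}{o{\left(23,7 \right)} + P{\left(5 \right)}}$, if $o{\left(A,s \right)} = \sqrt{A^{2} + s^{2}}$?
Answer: $- \frac{49}{4513} - \frac{17 \sqrt{2}}{9026} \approx -0.013521$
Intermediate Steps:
$P{\left(t \right)} = -98$
$\frac{1}{o{\left(23,7 \right)} + P{\left(5 \right)}} = \frac{1}{\sqrt{23^{2} + 7^{2}} - 98} = \frac{1}{\sqrt{529 + 49} - 98} = \frac{1}{\sqrt{578} - 98} = \frac{1}{17 \sqrt{2} - 98} = \frac{1}{-98 + 17 \sqrt{2}}$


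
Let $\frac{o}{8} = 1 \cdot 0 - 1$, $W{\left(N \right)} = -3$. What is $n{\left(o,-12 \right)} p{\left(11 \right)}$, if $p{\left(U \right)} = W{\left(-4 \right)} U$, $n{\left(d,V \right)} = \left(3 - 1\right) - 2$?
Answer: $0$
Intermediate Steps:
$o = -8$ ($o = 8 \left(1 \cdot 0 - 1\right) = 8 \left(0 - 1\right) = 8 \left(-1\right) = -8$)
$n{\left(d,V \right)} = 0$ ($n{\left(d,V \right)} = 2 - 2 = 0$)
$p{\left(U \right)} = - 3 U$
$n{\left(o,-12 \right)} p{\left(11 \right)} = 0 \left(\left(-3\right) 11\right) = 0 \left(-33\right) = 0$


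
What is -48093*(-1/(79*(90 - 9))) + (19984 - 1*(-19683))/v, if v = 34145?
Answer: 631988206/72831285 ≈ 8.6774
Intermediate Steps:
-48093*(-1/(79*(90 - 9))) + (19984 - 1*(-19683))/v = -48093*(-1/(79*(90 - 9))) + (19984 - 1*(-19683))/34145 = -48093/(81*(-79)) + (19984 + 19683)*(1/34145) = -48093/(-6399) + 39667*(1/34145) = -48093*(-1/6399) + 39667/34145 = 16031/2133 + 39667/34145 = 631988206/72831285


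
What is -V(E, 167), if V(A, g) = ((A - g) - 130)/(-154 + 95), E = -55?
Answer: -352/59 ≈ -5.9661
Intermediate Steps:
V(A, g) = 130/59 - A/59 + g/59 (V(A, g) = (-130 + A - g)/(-59) = (-130 + A - g)*(-1/59) = 130/59 - A/59 + g/59)
-V(E, 167) = -(130/59 - 1/59*(-55) + (1/59)*167) = -(130/59 + 55/59 + 167/59) = -1*352/59 = -352/59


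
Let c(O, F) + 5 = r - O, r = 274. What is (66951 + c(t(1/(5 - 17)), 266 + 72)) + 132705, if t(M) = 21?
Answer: 199904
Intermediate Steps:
c(O, F) = 269 - O (c(O, F) = -5 + (274 - O) = 269 - O)
(66951 + c(t(1/(5 - 17)), 266 + 72)) + 132705 = (66951 + (269 - 1*21)) + 132705 = (66951 + (269 - 21)) + 132705 = (66951 + 248) + 132705 = 67199 + 132705 = 199904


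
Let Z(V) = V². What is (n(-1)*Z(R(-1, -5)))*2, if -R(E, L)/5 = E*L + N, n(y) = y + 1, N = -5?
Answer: 0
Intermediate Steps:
n(y) = 1 + y
R(E, L) = 25 - 5*E*L (R(E, L) = -5*(E*L - 5) = -5*(-5 + E*L) = 25 - 5*E*L)
(n(-1)*Z(R(-1, -5)))*2 = ((1 - 1)*(25 - 5*(-1)*(-5))²)*2 = (0*(25 - 25)²)*2 = (0*0²)*2 = (0*0)*2 = 0*2 = 0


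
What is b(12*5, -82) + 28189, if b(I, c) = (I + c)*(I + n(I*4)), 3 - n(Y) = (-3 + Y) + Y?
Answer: 37297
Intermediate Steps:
n(Y) = 6 - 2*Y (n(Y) = 3 - ((-3 + Y) + Y) = 3 - (-3 + 2*Y) = 3 + (3 - 2*Y) = 6 - 2*Y)
b(I, c) = (6 - 7*I)*(I + c) (b(I, c) = (I + c)*(I + (6 - 2*I*4)) = (I + c)*(I + (6 - 8*I)) = (I + c)*(6 - 7*I) = (6 - 7*I)*(I + c))
b(12*5, -82) + 28189 = (-7*(12*5)**2 + 6*(12*5) + 6*(-82) - 7*12*5*(-82)) + 28189 = (-7*60**2 + 6*60 - 492 - 7*60*(-82)) + 28189 = (-7*3600 + 360 - 492 + 34440) + 28189 = (-25200 + 360 - 492 + 34440) + 28189 = 9108 + 28189 = 37297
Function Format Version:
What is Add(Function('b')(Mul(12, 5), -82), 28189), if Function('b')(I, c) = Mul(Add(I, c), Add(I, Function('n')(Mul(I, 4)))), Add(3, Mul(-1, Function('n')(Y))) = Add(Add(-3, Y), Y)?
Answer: 37297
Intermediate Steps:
Function('n')(Y) = Add(6, Mul(-2, Y)) (Function('n')(Y) = Add(3, Mul(-1, Add(Add(-3, Y), Y))) = Add(3, Mul(-1, Add(-3, Mul(2, Y)))) = Add(3, Add(3, Mul(-2, Y))) = Add(6, Mul(-2, Y)))
Function('b')(I, c) = Mul(Add(6, Mul(-7, I)), Add(I, c)) (Function('b')(I, c) = Mul(Add(I, c), Add(I, Add(6, Mul(-2, Mul(I, 4))))) = Mul(Add(I, c), Add(I, Add(6, Mul(-2, Mul(4, I))))) = Mul(Add(I, c), Add(I, Add(6, Mul(-8, I)))) = Mul(Add(I, c), Add(6, Mul(-7, I))) = Mul(Add(6, Mul(-7, I)), Add(I, c)))
Add(Function('b')(Mul(12, 5), -82), 28189) = Add(Add(Mul(-7, Pow(Mul(12, 5), 2)), Mul(6, Mul(12, 5)), Mul(6, -82), Mul(-7, Mul(12, 5), -82)), 28189) = Add(Add(Mul(-7, Pow(60, 2)), Mul(6, 60), -492, Mul(-7, 60, -82)), 28189) = Add(Add(Mul(-7, 3600), 360, -492, 34440), 28189) = Add(Add(-25200, 360, -492, 34440), 28189) = Add(9108, 28189) = 37297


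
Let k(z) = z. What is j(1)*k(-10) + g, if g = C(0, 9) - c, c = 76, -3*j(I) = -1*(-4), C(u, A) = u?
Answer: -188/3 ≈ -62.667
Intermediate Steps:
j(I) = -4/3 (j(I) = -(-1)*(-4)/3 = -1/3*4 = -4/3)
g = -76 (g = 0 - 1*76 = 0 - 76 = -76)
j(1)*k(-10) + g = -4/3*(-10) - 76 = 40/3 - 76 = -188/3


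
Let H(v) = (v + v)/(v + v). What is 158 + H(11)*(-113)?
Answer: 45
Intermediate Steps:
H(v) = 1 (H(v) = (2*v)/((2*v)) = (2*v)*(1/(2*v)) = 1)
158 + H(11)*(-113) = 158 + 1*(-113) = 158 - 113 = 45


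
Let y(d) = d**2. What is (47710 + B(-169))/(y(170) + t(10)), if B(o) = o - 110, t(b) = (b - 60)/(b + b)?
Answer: 94862/57795 ≈ 1.6414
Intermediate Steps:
t(b) = (-60 + b)/(2*b) (t(b) = (-60 + b)/((2*b)) = (-60 + b)*(1/(2*b)) = (-60 + b)/(2*b))
B(o) = -110 + o
(47710 + B(-169))/(y(170) + t(10)) = (47710 + (-110 - 169))/(170**2 + (1/2)*(-60 + 10)/10) = (47710 - 279)/(28900 + (1/2)*(1/10)*(-50)) = 47431/(28900 - 5/2) = 47431/(57795/2) = 47431*(2/57795) = 94862/57795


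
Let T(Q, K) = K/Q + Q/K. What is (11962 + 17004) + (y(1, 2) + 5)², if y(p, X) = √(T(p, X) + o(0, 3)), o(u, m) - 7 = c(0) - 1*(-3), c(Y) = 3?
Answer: 58013/2 + 5*√62 ≈ 29046.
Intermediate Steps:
o(u, m) = 13 (o(u, m) = 7 + (3 - 1*(-3)) = 7 + (3 + 3) = 7 + 6 = 13)
y(p, X) = √(13 + X/p + p/X) (y(p, X) = √((X/p + p/X) + 13) = √(13 + X/p + p/X))
(11962 + 17004) + (y(1, 2) + 5)² = (11962 + 17004) + (√(13 + 2/1 + 1/2) + 5)² = 28966 + (√(13 + 2*1 + 1*(½)) + 5)² = 28966 + (√(13 + 2 + ½) + 5)² = 28966 + (√(31/2) + 5)² = 28966 + (√62/2 + 5)² = 28966 + (5 + √62/2)²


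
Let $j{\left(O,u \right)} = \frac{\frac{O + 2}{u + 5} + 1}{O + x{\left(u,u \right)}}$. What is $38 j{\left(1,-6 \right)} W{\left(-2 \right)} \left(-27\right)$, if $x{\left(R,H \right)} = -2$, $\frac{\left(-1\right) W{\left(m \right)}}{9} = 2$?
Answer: $36936$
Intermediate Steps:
$W{\left(m \right)} = -18$ ($W{\left(m \right)} = \left(-9\right) 2 = -18$)
$j{\left(O,u \right)} = \frac{1 + \frac{2 + O}{5 + u}}{-2 + O}$ ($j{\left(O,u \right)} = \frac{\frac{O + 2}{u + 5} + 1}{O - 2} = \frac{\frac{2 + O}{5 + u} + 1}{-2 + O} = \frac{1 + \frac{2 + O}{5 + u}}{-2 + O}$)
$38 j{\left(1,-6 \right)} W{\left(-2 \right)} \left(-27\right) = 38 \frac{7 + 1 - 6}{-10 - -12 + 5 \cdot 1 + 1 \left(-6\right)} \left(\left(-18\right) \left(-27\right)\right) = 38 \frac{1}{-10 + 12 + 5 - 6} \cdot 2 \cdot 486 = 38 \cdot 1^{-1} \cdot 2 \cdot 486 = 38 \cdot 1 \cdot 2 \cdot 486 = 38 \cdot 2 \cdot 486 = 76 \cdot 486 = 36936$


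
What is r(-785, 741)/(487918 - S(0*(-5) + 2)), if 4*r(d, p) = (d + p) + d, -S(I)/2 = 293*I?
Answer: -829/1956360 ≈ -0.00042375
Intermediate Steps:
S(I) = -586*I
r(d, p) = d/2 + p/4 (r(d, p) = ((d + p) + d)/4 = (p + 2*d)/4 = d/2 + p/4)
r(-785, 741)/(487918 - S(0*(-5) + 2)) = ((½)*(-785) + (¼)*741)/(487918 - (-586)*(0*(-5) + 2)) = (-785/2 + 741/4)/(487918 - (-586)*(0 + 2)) = -829/(4*(487918 - (-586)*2)) = -829/(4*(487918 - 1*(-1172))) = -829/(4*(487918 + 1172)) = -829/4/489090 = -829/4*1/489090 = -829/1956360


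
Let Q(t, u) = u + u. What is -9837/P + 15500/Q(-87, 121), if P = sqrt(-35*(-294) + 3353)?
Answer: 7750/121 - 9837*sqrt(13643)/13643 ≈ -20.169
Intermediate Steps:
Q(t, u) = 2*u
P = sqrt(13643) (P = sqrt(10290 + 3353) = sqrt(13643) ≈ 116.80)
-9837/P + 15500/Q(-87, 121) = -9837*sqrt(13643)/13643 + 15500/((2*121)) = -9837*sqrt(13643)/13643 + 15500/242 = -9837*sqrt(13643)/13643 + 15500*(1/242) = -9837*sqrt(13643)/13643 + 7750/121 = 7750/121 - 9837*sqrt(13643)/13643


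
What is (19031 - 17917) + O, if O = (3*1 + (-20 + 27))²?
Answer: 1214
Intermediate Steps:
O = 100 (O = (3 + 7)² = 10² = 100)
(19031 - 17917) + O = (19031 - 17917) + 100 = 1114 + 100 = 1214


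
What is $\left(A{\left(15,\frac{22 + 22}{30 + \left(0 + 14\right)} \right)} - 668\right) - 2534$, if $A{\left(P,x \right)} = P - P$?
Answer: $-3202$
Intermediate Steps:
$A{\left(P,x \right)} = 0$
$\left(A{\left(15,\frac{22 + 22}{30 + \left(0 + 14\right)} \right)} - 668\right) - 2534 = \left(0 - 668\right) - 2534 = -668 - 2534 = -3202$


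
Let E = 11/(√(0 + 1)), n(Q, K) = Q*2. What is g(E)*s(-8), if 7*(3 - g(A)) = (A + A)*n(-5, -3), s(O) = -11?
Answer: -2651/7 ≈ -378.71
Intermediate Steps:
n(Q, K) = 2*Q
E = 11 (E = 11/(√1) = 11/1 = 11*1 = 11)
g(A) = 3 + 20*A/7 (g(A) = 3 - (A + A)*2*(-5)/7 = 3 - 2*A*(-10)/7 = 3 - (-20)*A/7 = 3 + 20*A/7)
g(E)*s(-8) = (3 + (20/7)*11)*(-11) = (3 + 220/7)*(-11) = (241/7)*(-11) = -2651/7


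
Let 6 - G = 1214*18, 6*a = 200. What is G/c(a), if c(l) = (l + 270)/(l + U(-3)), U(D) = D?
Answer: -10923/5 ≈ -2184.6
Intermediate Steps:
a = 100/3 (a = (⅙)*200 = 100/3 ≈ 33.333)
c(l) = (270 + l)/(-3 + l) (c(l) = (l + 270)/(l - 3) = (270 + l)/(-3 + l))
G = -21846 (G = 6 - 1214*18 = 6 - 1*21852 = 6 - 21852 = -21846)
G/c(a) = -21846*(-3 + 100/3)/(270 + 100/3) = -21846/((910/3)/(91/3)) = -21846/((3/91)*(910/3)) = -21846/10 = -21846*⅒ = -10923/5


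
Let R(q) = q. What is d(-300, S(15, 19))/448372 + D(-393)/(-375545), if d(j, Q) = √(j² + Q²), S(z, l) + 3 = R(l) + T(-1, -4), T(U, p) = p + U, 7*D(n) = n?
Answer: 393/2628815 + √90121/448372 ≈ 0.00081903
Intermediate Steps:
D(n) = n/7
T(U, p) = U + p
S(z, l) = -8 + l (S(z, l) = -3 + (l + (-1 - 4)) = -3 + (l - 5) = -3 + (-5 + l) = -8 + l)
d(j, Q) = √(Q² + j²)
d(-300, S(15, 19))/448372 + D(-393)/(-375545) = √((-8 + 19)² + (-300)²)/448372 + ((⅐)*(-393))/(-375545) = √(11² + 90000)*(1/448372) - 393/7*(-1/375545) = √(121 + 90000)*(1/448372) + 393/2628815 = √90121*(1/448372) + 393/2628815 = √90121/448372 + 393/2628815 = 393/2628815 + √90121/448372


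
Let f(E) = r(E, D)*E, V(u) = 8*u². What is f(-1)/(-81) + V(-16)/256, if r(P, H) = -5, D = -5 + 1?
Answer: 643/81 ≈ 7.9383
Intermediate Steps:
D = -4
f(E) = -5*E
f(-1)/(-81) + V(-16)/256 = -5*(-1)/(-81) + (8*(-16)²)/256 = 5*(-1/81) + (8*256)*(1/256) = -5/81 + 2048*(1/256) = -5/81 + 8 = 643/81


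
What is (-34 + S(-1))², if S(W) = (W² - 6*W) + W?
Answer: 784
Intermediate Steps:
S(W) = W² - 5*W
(-34 + S(-1))² = (-34 - (-5 - 1))² = (-34 - 1*(-6))² = (-34 + 6)² = (-28)² = 784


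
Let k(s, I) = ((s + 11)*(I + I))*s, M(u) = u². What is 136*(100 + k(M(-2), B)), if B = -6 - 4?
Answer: -149600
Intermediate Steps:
B = -10
k(s, I) = 2*I*s*(11 + s) (k(s, I) = ((11 + s)*(2*I))*s = (2*I*(11 + s))*s = 2*I*s*(11 + s))
136*(100 + k(M(-2), B)) = 136*(100 + 2*(-10)*(-2)²*(11 + (-2)²)) = 136*(100 + 2*(-10)*4*(11 + 4)) = 136*(100 + 2*(-10)*4*15) = 136*(100 - 1200) = 136*(-1100) = -149600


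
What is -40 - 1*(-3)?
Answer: -37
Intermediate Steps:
-40 - 1*(-3) = -40 + 3 = -37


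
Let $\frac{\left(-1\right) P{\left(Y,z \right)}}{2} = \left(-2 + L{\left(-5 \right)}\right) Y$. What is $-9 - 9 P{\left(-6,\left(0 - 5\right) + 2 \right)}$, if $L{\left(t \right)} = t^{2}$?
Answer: $-2493$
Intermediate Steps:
$P{\left(Y,z \right)} = - 46 Y$ ($P{\left(Y,z \right)} = - 2 \left(-2 + \left(-5\right)^{2}\right) Y = - 2 \left(-2 + 25\right) Y = - 2 \cdot 23 Y = - 46 Y$)
$-9 - 9 P{\left(-6,\left(0 - 5\right) + 2 \right)} = -9 - 9 \left(\left(-46\right) \left(-6\right)\right) = -9 - 2484 = -2493$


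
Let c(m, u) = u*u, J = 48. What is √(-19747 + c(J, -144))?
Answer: √989 ≈ 31.448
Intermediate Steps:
c(m, u) = u²
√(-19747 + c(J, -144)) = √(-19747 + (-144)²) = √(-19747 + 20736) = √989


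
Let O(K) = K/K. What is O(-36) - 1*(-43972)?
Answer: 43973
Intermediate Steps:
O(K) = 1
O(-36) - 1*(-43972) = 1 - 1*(-43972) = 1 + 43972 = 43973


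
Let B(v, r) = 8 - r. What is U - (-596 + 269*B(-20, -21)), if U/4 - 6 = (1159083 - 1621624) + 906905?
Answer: 1770275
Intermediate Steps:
U = 1777480 (U = 24 + 4*((1159083 - 1621624) + 906905) = 24 + 4*(-462541 + 906905) = 24 + 4*444364 = 24 + 1777456 = 1777480)
U - (-596 + 269*B(-20, -21)) = 1777480 - (-596 + 269*(8 - 1*(-21))) = 1777480 - (-596 + 269*(8 + 21)) = 1777480 - (-596 + 269*29) = 1777480 - (-596 + 7801) = 1777480 - 1*7205 = 1777480 - 7205 = 1770275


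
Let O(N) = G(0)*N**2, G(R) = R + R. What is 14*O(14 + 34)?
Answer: 0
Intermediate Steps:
G(R) = 2*R
O(N) = 0 (O(N) = (2*0)*N**2 = 0*N**2 = 0)
14*O(14 + 34) = 14*0 = 0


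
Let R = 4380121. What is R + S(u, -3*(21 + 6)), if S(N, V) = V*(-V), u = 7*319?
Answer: 4373560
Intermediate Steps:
u = 2233
S(N, V) = -V²
R + S(u, -3*(21 + 6)) = 4380121 - (-3*(21 + 6))² = 4380121 - (-3*27)² = 4380121 - 1*(-81)² = 4380121 - 1*6561 = 4380121 - 6561 = 4373560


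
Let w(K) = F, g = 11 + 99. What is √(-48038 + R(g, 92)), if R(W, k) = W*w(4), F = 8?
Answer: I*√47158 ≈ 217.16*I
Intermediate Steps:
g = 110
w(K) = 8
R(W, k) = 8*W (R(W, k) = W*8 = 8*W)
√(-48038 + R(g, 92)) = √(-48038 + 8*110) = √(-48038 + 880) = √(-47158) = I*√47158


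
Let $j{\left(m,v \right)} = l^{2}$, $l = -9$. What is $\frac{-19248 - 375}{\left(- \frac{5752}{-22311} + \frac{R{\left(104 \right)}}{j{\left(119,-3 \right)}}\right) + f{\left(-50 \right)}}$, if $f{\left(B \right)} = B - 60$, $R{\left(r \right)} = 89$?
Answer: $\frac{3940278777}{21815491} \approx 180.62$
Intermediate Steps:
$j{\left(m,v \right)} = 81$ ($j{\left(m,v \right)} = \left(-9\right)^{2} = 81$)
$f{\left(B \right)} = -60 + B$
$\frac{-19248 - 375}{\left(- \frac{5752}{-22311} + \frac{R{\left(104 \right)}}{j{\left(119,-3 \right)}}\right) + f{\left(-50 \right)}} = \frac{-19248 - 375}{\left(- \frac{5752}{-22311} + \frac{89}{81}\right) - 110} = - \frac{19623}{\left(\left(-5752\right) \left(- \frac{1}{22311}\right) + 89 \cdot \frac{1}{81}\right) - 110} = - \frac{19623}{\left(\frac{5752}{22311} + \frac{89}{81}\right) - 110} = - \frac{19623}{\frac{272399}{200799} - 110} = - \frac{19623}{- \frac{21815491}{200799}} = \left(-19623\right) \left(- \frac{200799}{21815491}\right) = \frac{3940278777}{21815491}$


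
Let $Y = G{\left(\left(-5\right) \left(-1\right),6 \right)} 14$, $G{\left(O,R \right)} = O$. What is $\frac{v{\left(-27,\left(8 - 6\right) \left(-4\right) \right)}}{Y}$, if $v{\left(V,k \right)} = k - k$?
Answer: $0$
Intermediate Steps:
$Y = 70$ ($Y = \left(-5\right) \left(-1\right) 14 = 5 \cdot 14 = 70$)
$v{\left(V,k \right)} = 0$
$\frac{v{\left(-27,\left(8 - 6\right) \left(-4\right) \right)}}{Y} = \frac{0}{70} = 0 \cdot \frac{1}{70} = 0$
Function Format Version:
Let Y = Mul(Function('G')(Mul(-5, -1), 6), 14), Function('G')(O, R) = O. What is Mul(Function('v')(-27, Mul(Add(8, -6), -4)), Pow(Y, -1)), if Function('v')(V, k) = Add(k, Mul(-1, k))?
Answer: 0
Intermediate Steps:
Y = 70 (Y = Mul(Mul(-5, -1), 14) = Mul(5, 14) = 70)
Function('v')(V, k) = 0
Mul(Function('v')(-27, Mul(Add(8, -6), -4)), Pow(Y, -1)) = Mul(0, Pow(70, -1)) = Mul(0, Rational(1, 70)) = 0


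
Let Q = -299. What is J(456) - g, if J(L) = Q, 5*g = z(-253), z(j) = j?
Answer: -1242/5 ≈ -248.40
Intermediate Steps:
g = -253/5 (g = (⅕)*(-253) = -253/5 ≈ -50.600)
J(L) = -299
J(456) - g = -299 - 1*(-253/5) = -299 + 253/5 = -1242/5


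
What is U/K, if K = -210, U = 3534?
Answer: -589/35 ≈ -16.829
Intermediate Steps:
U/K = 3534/(-210) = 3534*(-1/210) = -589/35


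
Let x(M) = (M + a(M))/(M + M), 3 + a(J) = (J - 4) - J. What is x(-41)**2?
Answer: 576/1681 ≈ 0.34265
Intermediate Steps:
a(J) = -7 (a(J) = -3 + ((J - 4) - J) = -3 + ((-4 + J) - J) = -3 - 4 = -7)
x(M) = (-7 + M)/(2*M) (x(M) = (M - 7)/(M + M) = (-7 + M)/((2*M)) = (-7 + M)*(1/(2*M)) = (-7 + M)/(2*M))
x(-41)**2 = ((1/2)*(-7 - 41)/(-41))**2 = ((1/2)*(-1/41)*(-48))**2 = (24/41)**2 = 576/1681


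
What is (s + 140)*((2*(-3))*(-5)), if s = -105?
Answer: 1050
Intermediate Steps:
(s + 140)*((2*(-3))*(-5)) = (-105 + 140)*((2*(-3))*(-5)) = 35*(-6*(-5)) = 35*30 = 1050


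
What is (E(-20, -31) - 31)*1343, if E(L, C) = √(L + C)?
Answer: -41633 + 1343*I*√51 ≈ -41633.0 + 9590.9*I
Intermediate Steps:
E(L, C) = √(C + L)
(E(-20, -31) - 31)*1343 = (√(-31 - 20) - 31)*1343 = (√(-51) - 31)*1343 = (I*√51 - 31)*1343 = (-31 + I*√51)*1343 = -41633 + 1343*I*√51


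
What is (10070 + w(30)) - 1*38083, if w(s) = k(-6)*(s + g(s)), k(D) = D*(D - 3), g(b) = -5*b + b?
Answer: -32873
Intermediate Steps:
g(b) = -4*b
k(D) = D*(-3 + D)
w(s) = -162*s (w(s) = (-6*(-3 - 6))*(s - 4*s) = (-6*(-9))*(-3*s) = 54*(-3*s) = -162*s)
(10070 + w(30)) - 1*38083 = (10070 - 162*30) - 1*38083 = (10070 - 4860) - 38083 = 5210 - 38083 = -32873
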